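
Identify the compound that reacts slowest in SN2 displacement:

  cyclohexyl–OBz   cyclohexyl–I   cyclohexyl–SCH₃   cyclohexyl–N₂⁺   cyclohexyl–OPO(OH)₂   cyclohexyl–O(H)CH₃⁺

cyclohexyl–SCH₃

Identical carbon frameworks mean the comparison reduces to leaving-group quality.
The more stable X⁻ (or X) is on its own — i.e. the weaker a base it is — the better a leaving group it makes.
cyclohexyl–N₂⁺ loses N₂: no meaningful conjugate acid; N₂ departs as an exceptionally stable neutral molecule
cyclohexyl–I loses I⁻: pKₐ(HI) ≈ -10
cyclohexyl–O(H)CH₃⁺ loses R'OH: pKₐ(R'OH₂⁺) ≈ -2.4
cyclohexyl–OPO(OH)₂ loses H₂PO₄⁻: pKₐ(H₃PO₄) ≈ 2.1
cyclohexyl–OBz loses PhCOO⁻: pKₐ(C₆H₅COOH) ≈ 4.2
cyclohexyl–SCH₃ loses RS⁻: pKₐ(RSH (a thiol)) ≈ 10.5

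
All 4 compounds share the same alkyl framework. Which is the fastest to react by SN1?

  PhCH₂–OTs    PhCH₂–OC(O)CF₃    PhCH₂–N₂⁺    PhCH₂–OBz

Same R in every case — rank the leaving groups.
A good leaving group is a weak base: the lower the pKₐ of its conjugate acid, the more readily it departs.
PhCH₂–N₂⁺ loses N₂: no meaningful conjugate acid; N₂ departs as an exceptionally stable neutral molecule
PhCH₂–OTs loses OTs⁻: pKₐ(p-CH₃C₆H₄SO₃H (TsOH)) ≈ -2.8
PhCH₂–OC(O)CF₃ loses CF₃COO⁻: pKₐ(CF₃COOH) ≈ 0.2
PhCH₂–OBz loses PhCOO⁻: pKₐ(C₆H₅COOH) ≈ 4.2

PhCH₂–N₂⁺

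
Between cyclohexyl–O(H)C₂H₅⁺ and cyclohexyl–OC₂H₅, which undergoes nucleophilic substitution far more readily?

cyclohexyl–O(H)C₂H₅⁺

From cyclohexyl–OC₂H₅ the departing group would be CH₃CH₂O⁻ (pKₐ(CH₃CH₂OH) ≈ 16). Strong base; alkoxides do not leave unassisted.
From cyclohexyl–O(H)C₂H₅⁺ the leaving group is R'OH (pKₐ(R'OH₂⁺) ≈ -2.4). Neutral; leaves from a protonated ether (an oxonium ion, R–O(H)R'⁺).
(In practice cyclohexyl–O(H)C₂H₅⁺ is made from cyclohexyl–OC₂H₅ by protonation with concentrated HBr, allowing neutral ethanol, rather than ethoxide, to depart.)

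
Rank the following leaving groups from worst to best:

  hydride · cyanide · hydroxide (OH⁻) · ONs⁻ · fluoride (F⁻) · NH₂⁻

NH₂⁻ < hydride < hydroxide (OH⁻) < cyanide < fluoride (F⁻) < ONs⁻

The more stable X⁻ (or X) is on its own — i.e. the weaker a base it is — the better a leaving group it makes.
ONs⁻: pKₐ(p-O₂NC₆H₄SO₃H) ≈ -3.5
fluoride (F⁻): pKₐ(HF) ≈ 3.2
cyanide: pKₐ(HCN) ≈ 9.2
hydroxide (OH⁻): pKₐ(H₂O) ≈ 15.7
hydride: pKₐ(H₂) ≈ 36
NH₂⁻: pKₐ(NH₃) ≈ 38
Reversing gives the worst-to-best order requested.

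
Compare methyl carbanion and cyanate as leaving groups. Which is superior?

cyanate is the better leaving group.
pKₐ(HOCN) ≈ 3.5 versus pKₐ(CH₄) ≈ 48: cyanate is the much weaker base.
Resonance between N and O.

cyanate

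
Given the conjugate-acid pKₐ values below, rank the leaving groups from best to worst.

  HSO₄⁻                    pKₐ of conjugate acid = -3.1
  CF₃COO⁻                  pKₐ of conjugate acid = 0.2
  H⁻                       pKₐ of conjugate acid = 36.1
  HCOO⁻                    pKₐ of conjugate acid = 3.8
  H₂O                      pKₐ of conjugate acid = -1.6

Lower conjugate-acid pKₐ ⇒ weaker base ⇒ better leaving group.
Sorting by the given values: HSO₄⁻ (-3.1), H₂O (-1.6), CF₃COO⁻ (0.2), HCOO⁻ (3.8), H⁻ (36.1).

HSO₄⁻ > H₂O > CF₃COO⁻ > HCOO⁻ > H⁻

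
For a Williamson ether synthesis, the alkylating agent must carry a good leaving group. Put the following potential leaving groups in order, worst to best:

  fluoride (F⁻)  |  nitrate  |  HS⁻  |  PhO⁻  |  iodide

PhO⁻ < HS⁻ < fluoride (F⁻) < nitrate < iodide

iodide: pKₐ(HI) ≈ -10 — large, highly polarisable; very weak base
nitrate: pKₐ(HNO₃) ≈ -1.3 — resonance-delocalised over three oxygens
fluoride (F⁻): pKₐ(HF) ≈ 3.2
HS⁻: pKₐ(H₂S) ≈ 7 — larger and more polarisable than the oxygen analogue
PhO⁻: pKₐ(C₆H₅OH (phenol)) ≈ 10 — resonance into the ring helps, but still a poor LG
The question asks for worst first, so the sequence is read in increasing leaving-group ability.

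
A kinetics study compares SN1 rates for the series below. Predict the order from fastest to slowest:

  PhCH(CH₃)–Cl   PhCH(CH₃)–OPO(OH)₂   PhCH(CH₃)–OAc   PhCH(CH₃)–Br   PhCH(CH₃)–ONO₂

PhCH(CH₃)–Br > PhCH(CH₃)–Cl > PhCH(CH₃)–ONO₂ > PhCH(CH₃)–OPO(OH)₂ > PhCH(CH₃)–OAc

Same R in every case — rank the leaving groups.
Rank by basicity of the departing species: weakest base leaves most easily.
PhCH(CH₃)–Br loses Br⁻: pKₐ(HBr) ≈ -9
PhCH(CH₃)–Cl loses Cl⁻: pKₐ(HCl) ≈ -7
PhCH(CH₃)–ONO₂ loses NO₃⁻: pKₐ(HNO₃) ≈ -1.3
PhCH(CH₃)–OPO(OH)₂ loses H₂PO₄⁻: pKₐ(H₃PO₄) ≈ 2.1
PhCH(CH₃)–OAc loses AcO⁻: pKₐ(CH₃COOH) ≈ 4.8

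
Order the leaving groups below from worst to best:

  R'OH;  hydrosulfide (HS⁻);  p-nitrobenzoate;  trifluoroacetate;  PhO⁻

Leaving-group ability tracks the stability of the departed species; conjugate-acid pKₐ is the usual yardstick (lower pKₐ → better LG).
R'OH: pKₐ(R'OH₂⁺) ≈ -2.4
trifluoroacetate: pKₐ(CF₃COOH) ≈ 0.2 — strongly electron-withdrawing CF₃ stabilises the carboxylate
p-nitrobenzoate: pKₐ(p-nitrobenzoic acid) ≈ 3.4 — electron-withdrawing nitro group stabilises the carboxylate
hydrosulfide (HS⁻): pKₐ(H₂S) ≈ 7 — larger and more polarisable than the oxygen analogue
PhO⁻: pKₐ(C₆H₅OH (phenol)) ≈ 10 — resonance into the ring helps, but still a poor LG
The question asks for worst first, so the sequence is read in increasing leaving-group ability.

PhO⁻ < hydrosulfide (HS⁻) < p-nitrobenzoate < trifluoroacetate < R'OH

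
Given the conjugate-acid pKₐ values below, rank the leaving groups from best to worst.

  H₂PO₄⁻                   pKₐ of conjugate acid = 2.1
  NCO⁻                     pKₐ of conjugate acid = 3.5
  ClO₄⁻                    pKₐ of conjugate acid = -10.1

ClO₄⁻ > H₂PO₄⁻ > NCO⁻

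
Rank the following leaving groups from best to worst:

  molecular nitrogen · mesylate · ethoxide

molecular nitrogen > mesylate > ethoxide

molecular nitrogen: no meaningful conjugate acid; N₂ departs as an exceptionally stable neutral molecule
mesylate: pKₐ(CH₃SO₃H (MsOH)) ≈ -1.9 — resonance-delocalised alkanesulfonate
ethoxide: pKₐ(CH₃CH₂OH) ≈ 16 — strong base; alkoxides do not leave unassisted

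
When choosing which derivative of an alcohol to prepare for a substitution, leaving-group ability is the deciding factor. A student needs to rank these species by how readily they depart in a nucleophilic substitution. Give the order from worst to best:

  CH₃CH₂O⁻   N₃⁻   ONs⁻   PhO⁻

CH₃CH₂O⁻ < PhO⁻ < N₃⁻ < ONs⁻

A good leaving group is a weak base: the lower the pKₐ of its conjugate acid, the more readily it departs.
ONs⁻: pKₐ(p-O₂NC₆H₄SO₃H) ≈ -3.5
N₃⁻: pKₐ(HN₃) ≈ 4.7
PhO⁻: pKₐ(C₆H₅OH (phenol)) ≈ 10
CH₃CH₂O⁻: pKₐ(CH₃CH₂OH) ≈ 16
Reversing gives the worst-to-best order requested.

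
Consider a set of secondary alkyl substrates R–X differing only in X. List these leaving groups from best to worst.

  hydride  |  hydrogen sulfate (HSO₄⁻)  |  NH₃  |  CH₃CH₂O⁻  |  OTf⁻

Leaving-group ability tracks the stability of the departed species; conjugate-acid pKₐ is the usual yardstick (lower pKₐ → better LG).
OTf⁻: pKₐ(CF₃SO₃H (triflic acid)) ≈ -14 — charge spread over three oxygens and a CF₃ group; the premier leaving group in synthesis
hydrogen sulfate (HSO₄⁻): pKₐ(H₂SO₄) ≈ -3
NH₃: pKₐ(NH₄⁺) ≈ 9.2 — neutral but moderately basic; leaves from R–NH₃⁺
CH₃CH₂O⁻: pKₐ(CH₃CH₂OH) ≈ 16 — strong base; alkoxides do not leave unassisted
hydride: pKₐ(H₂) ≈ 36

OTf⁻ > hydrogen sulfate (HSO₄⁻) > NH₃ > CH₃CH₂O⁻ > hydride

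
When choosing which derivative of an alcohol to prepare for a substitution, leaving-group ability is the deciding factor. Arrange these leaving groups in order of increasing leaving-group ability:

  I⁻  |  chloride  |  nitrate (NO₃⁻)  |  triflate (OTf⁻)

Rank by basicity of the departing species: weakest base leaves most easily.
triflate (OTf⁻): pKₐ(CF₃SO₃H (triflic acid)) ≈ -14
I⁻: pKₐ(HI) ≈ -10
chloride: pKₐ(HCl) ≈ -7
nitrate (NO₃⁻): pKₐ(HNO₃) ≈ -1.3 — resonance-delocalised over three oxygens
Listed from poorest to best leaving group as asked.

nitrate (NO₃⁻) < chloride < I⁻ < triflate (OTf⁻)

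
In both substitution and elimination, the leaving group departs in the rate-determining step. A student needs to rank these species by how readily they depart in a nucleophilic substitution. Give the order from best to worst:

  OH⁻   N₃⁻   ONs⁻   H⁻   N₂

N₂ > ONs⁻ > N₃⁻ > OH⁻ > H⁻

Leaving-group ability tracks the stability of the departed species; conjugate-acid pKₐ is the usual yardstick (lower pKₐ → better LG).
N₂: no meaningful conjugate acid; N₂ departs as an exceptionally stable neutral molecule
ONs⁻: pKₐ(p-O₂NC₆H₄SO₃H) ≈ -3.5
N₃⁻: pKₐ(HN₃) ≈ 4.7 — linear, resonance-stabilised
OH⁻: pKₐ(H₂O) ≈ 15.7 — strong base; essentially never leaves without prior activation
H⁻: pKₐ(H₂) ≈ 36 — extremely strong base; leaves only in special hydride-transfer contexts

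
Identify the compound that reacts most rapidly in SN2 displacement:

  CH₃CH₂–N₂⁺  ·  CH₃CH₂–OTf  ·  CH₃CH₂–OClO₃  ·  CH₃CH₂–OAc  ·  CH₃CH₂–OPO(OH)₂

CH₃CH₂–N₂⁺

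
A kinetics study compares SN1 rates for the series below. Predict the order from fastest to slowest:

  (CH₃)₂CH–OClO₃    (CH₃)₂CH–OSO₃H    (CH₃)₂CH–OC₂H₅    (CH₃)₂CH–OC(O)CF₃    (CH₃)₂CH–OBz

(CH₃)₂CH–OClO₃ > (CH₃)₂CH–OSO₃H > (CH₃)₂CH–OC(O)CF₃ > (CH₃)₂CH–OBz > (CH₃)₂CH–OC₂H₅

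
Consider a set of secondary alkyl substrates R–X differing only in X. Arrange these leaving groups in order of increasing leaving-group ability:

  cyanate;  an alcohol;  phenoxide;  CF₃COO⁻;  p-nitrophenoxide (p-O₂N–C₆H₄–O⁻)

phenoxide < p-nitrophenoxide (p-O₂N–C₆H₄–O⁻) < cyanate < CF₃COO⁻ < an alcohol

an alcohol: pKₐ(R'OH₂⁺) ≈ -2.4 — neutral; leaves from a protonated ether (an oxonium ion, R–O(H)R'⁺)
CF₃COO⁻: pKₐ(CF₃COOH) ≈ 0.2 — strongly electron-withdrawing CF₃ stabilises the carboxylate
cyanate: pKₐ(HOCN) ≈ 3.5 — resonance between N and O
p-nitrophenoxide (p-O₂N–C₆H₄–O⁻): pKₐ(p-nitrophenol) ≈ 7.2 — nitro group delocalises the charge; the classic chromogenic LG
phenoxide: pKₐ(C₆H₅OH (phenol)) ≈ 10 — resonance into the ring helps, but still a poor LG
Reversing gives the worst-to-best order requested.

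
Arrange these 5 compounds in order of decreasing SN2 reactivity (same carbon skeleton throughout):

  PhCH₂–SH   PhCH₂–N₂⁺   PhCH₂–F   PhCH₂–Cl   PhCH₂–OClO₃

Same R in every case — rank the leaving groups.
The more stable X⁻ (or X) is on its own — i.e. the weaker a base it is — the better a leaving group it makes.
PhCH₂–N₂⁺ loses N₂: no meaningful conjugate acid; N₂ departs as an exceptionally stable neutral molecule
PhCH₂–OClO₃ loses ClO₄⁻: pKₐ(HClO₄) ≈ -10
PhCH₂–Cl loses Cl⁻: pKₐ(HCl) ≈ -7
PhCH₂–F loses F⁻: pKₐ(HF) ≈ 3.2
PhCH₂–SH loses HS⁻: pKₐ(H₂S) ≈ 7

PhCH₂–N₂⁺ > PhCH₂–OClO₃ > PhCH₂–Cl > PhCH₂–F > PhCH₂–SH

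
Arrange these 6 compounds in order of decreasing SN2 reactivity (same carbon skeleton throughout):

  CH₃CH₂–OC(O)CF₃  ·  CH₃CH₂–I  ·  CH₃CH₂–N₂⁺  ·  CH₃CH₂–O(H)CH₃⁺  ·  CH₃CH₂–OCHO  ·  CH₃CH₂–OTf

CH₃CH₂–N₂⁺ > CH₃CH₂–OTf > CH₃CH₂–I > CH₃CH₂–O(H)CH₃⁺ > CH₃CH₂–OC(O)CF₃ > CH₃CH₂–OCHO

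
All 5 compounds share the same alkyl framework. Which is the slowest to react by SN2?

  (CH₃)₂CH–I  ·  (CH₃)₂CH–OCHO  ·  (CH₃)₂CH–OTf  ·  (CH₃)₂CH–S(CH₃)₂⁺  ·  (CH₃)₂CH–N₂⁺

Identical carbon frameworks mean the comparison reduces to leaving-group quality.
The more stable X⁻ (or X) is on its own — i.e. the weaker a base it is — the better a leaving group it makes.
(CH₃)₂CH–N₂⁺ loses N₂: no meaningful conjugate acid; N₂ departs as an exceptionally stable neutral molecule
(CH₃)₂CH–OTf loses OTf⁻: pKₐ(CF₃SO₃H (triflic acid)) ≈ -14
(CH₃)₂CH–I loses I⁻: pKₐ(HI) ≈ -10
(CH₃)₂CH–S(CH₃)₂⁺ loses SR'₂: pKₐ(R'₂SH⁺) ≈ -7
(CH₃)₂CH–OCHO loses HCOO⁻: pKₐ(HCOOH) ≈ 3.8

(CH₃)₂CH–OCHO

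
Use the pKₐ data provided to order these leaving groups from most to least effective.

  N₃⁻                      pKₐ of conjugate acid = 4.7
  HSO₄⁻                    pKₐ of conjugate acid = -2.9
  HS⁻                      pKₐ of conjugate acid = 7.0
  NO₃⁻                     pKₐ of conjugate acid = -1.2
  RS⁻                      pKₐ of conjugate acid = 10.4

Lower conjugate-acid pKₐ ⇒ weaker base ⇒ better leaving group.
Sorting by the given values: HSO₄⁻ (-2.9), NO₃⁻ (-1.2), N₃⁻ (4.7), HS⁻ (7.0), RS⁻ (10.4).

HSO₄⁻ > NO₃⁻ > N₃⁻ > HS⁻ > RS⁻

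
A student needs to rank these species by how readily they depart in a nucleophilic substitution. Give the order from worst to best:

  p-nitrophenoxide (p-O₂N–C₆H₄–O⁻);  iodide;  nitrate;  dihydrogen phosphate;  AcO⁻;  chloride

p-nitrophenoxide (p-O₂N–C₆H₄–O⁻) < AcO⁻ < dihydrogen phosphate < nitrate < chloride < iodide

iodide: pKₐ(HI) ≈ -10 — large, highly polarisable; very weak base
chloride: pKₐ(HCl) ≈ -7 — moderately weak base
nitrate: pKₐ(HNO₃) ≈ -1.3 — resonance-delocalised over three oxygens
dihydrogen phosphate: pKₐ(H₃PO₄) ≈ 2.1 — moderate base; biological leaving group after further activation
AcO⁻: pKₐ(CH₃COOH) ≈ 4.8
p-nitrophenoxide (p-O₂N–C₆H₄–O⁻): pKₐ(p-nitrophenol) ≈ 7.2 — nitro group delocalises the charge; the classic chromogenic LG
Listed from poorest to best leaving group as asked.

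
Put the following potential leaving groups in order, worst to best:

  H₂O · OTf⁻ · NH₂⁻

Rank by basicity of the departing species: weakest base leaves most easily.
OTf⁻: pKₐ(CF₃SO₃H (triflic acid)) ≈ -14 — charge spread over three oxygens and a CF₃ group; the premier leaving group in synthesis
H₂O: pKₐ(H₃O⁺) ≈ -1.7
NH₂⁻: pKₐ(NH₃) ≈ 38 — extremely strong base; never a leaving group
The question asks for worst first, so the sequence is read in increasing leaving-group ability.

NH₂⁻ < H₂O < OTf⁻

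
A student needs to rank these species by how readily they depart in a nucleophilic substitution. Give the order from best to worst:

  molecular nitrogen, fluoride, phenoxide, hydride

Leaving-group ability tracks the stability of the departed species; conjugate-acid pKₐ is the usual yardstick (lower pKₐ → better LG).
molecular nitrogen: no meaningful conjugate acid; N₂ departs as an exceptionally stable neutral molecule
fluoride: pKₐ(HF) ≈ 3.2 — small and strongly basic; the poor halide leaving group
phenoxide: pKₐ(C₆H₅OH (phenol)) ≈ 10 — resonance into the ring helps, but still a poor LG
hydride: pKₐ(H₂) ≈ 36 — extremely strong base; leaves only in special hydride-transfer contexts

molecular nitrogen > fluoride > phenoxide > hydride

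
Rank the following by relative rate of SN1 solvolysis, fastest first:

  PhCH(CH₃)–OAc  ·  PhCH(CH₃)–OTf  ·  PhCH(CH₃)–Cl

PhCH(CH₃)–OTf > PhCH(CH₃)–Cl > PhCH(CH₃)–OAc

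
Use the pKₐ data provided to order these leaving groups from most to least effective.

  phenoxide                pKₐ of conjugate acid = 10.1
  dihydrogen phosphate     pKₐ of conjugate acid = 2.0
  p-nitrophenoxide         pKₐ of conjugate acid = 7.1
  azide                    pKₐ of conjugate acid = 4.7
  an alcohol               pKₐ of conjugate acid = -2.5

Lower conjugate-acid pKₐ ⇒ weaker base ⇒ better leaving group.
Sorting by the given values: an alcohol (-2.5), dihydrogen phosphate (2.0), azide (4.7), p-nitrophenoxide (7.1), phenoxide (10.1).

an alcohol > dihydrogen phosphate > azide > p-nitrophenoxide > phenoxide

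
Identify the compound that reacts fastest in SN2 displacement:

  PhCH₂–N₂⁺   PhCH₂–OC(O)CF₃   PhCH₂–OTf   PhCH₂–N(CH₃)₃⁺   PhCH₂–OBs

PhCH₂–N₂⁺

Same R in every case — rank the leaving groups.
A good leaving group is a weak base: the lower the pKₐ of its conjugate acid, the more readily it departs.
PhCH₂–N₂⁺ loses N₂: no meaningful conjugate acid; N₂ departs as an exceptionally stable neutral molecule
PhCH₂–OTf loses OTf⁻: pKₐ(CF₃SO₃H (triflic acid)) ≈ -14
PhCH₂–OBs loses OBs⁻: pKₐ(p-BrC₆H₄SO₃H) ≈ -2.8
PhCH₂–OC(O)CF₃ loses CF₃COO⁻: pKₐ(CF₃COOH) ≈ 0.2
PhCH₂–N(CH₃)₃⁺ loses NR'₃: pKₐ(R'₃NH⁺) ≈ 10.7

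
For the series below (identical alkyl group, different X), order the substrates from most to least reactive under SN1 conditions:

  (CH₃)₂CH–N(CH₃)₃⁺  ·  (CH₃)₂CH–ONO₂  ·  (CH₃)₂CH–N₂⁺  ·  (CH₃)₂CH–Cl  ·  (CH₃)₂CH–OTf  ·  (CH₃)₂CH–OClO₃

(CH₃)₂CH–N₂⁺ > (CH₃)₂CH–OTf > (CH₃)₂CH–OClO₃ > (CH₃)₂CH–Cl > (CH₃)₂CH–ONO₂ > (CH₃)₂CH–N(CH₃)₃⁺

The skeletons are identical, so relative rate is governed entirely by leaving-group ability.
A good leaving group is a weak base: the lower the pKₐ of its conjugate acid, the more readily it departs.
(CH₃)₂CH–N₂⁺ loses N₂: no meaningful conjugate acid; N₂ departs as an exceptionally stable neutral molecule
(CH₃)₂CH–OTf loses OTf⁻: pKₐ(CF₃SO₃H (triflic acid)) ≈ -14
(CH₃)₂CH–OClO₃ loses ClO₄⁻: pKₐ(HClO₄) ≈ -10
(CH₃)₂CH–Cl loses Cl⁻: pKₐ(HCl) ≈ -7
(CH₃)₂CH–ONO₂ loses NO₃⁻: pKₐ(HNO₃) ≈ -1.3
(CH₃)₂CH–N(CH₃)₃⁺ loses NR'₃: pKₐ(R'₃NH⁺) ≈ 10.7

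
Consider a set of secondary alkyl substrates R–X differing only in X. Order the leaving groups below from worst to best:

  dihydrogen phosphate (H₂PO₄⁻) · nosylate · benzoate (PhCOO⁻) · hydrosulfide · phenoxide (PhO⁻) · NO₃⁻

phenoxide (PhO⁻) < hydrosulfide < benzoate (PhCOO⁻) < dihydrogen phosphate (H₂PO₄⁻) < NO₃⁻ < nosylate

nosylate: pKₐ(p-O₂NC₆H₄SO₃H) ≈ -3.5 — p-nitro group further stabilises the sulfonate
NO₃⁻: pKₐ(HNO₃) ≈ -1.3 — resonance-delocalised over three oxygens
dihydrogen phosphate (H₂PO₄⁻): pKₐ(H₃PO₄) ≈ 2.1 — moderate base; biological leaving group after further activation
benzoate (PhCOO⁻): pKₐ(C₆H₅COOH) ≈ 4.2
hydrosulfide: pKₐ(H₂S) ≈ 7
phenoxide (PhO⁻): pKₐ(C₆H₅OH (phenol)) ≈ 10 — resonance into the ring helps, but still a poor LG
The question asks for worst first, so the sequence is read in increasing leaving-group ability.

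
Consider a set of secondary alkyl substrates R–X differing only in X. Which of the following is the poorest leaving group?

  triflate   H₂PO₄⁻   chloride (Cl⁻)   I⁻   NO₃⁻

Rank by basicity of the departing species: weakest base leaves most easily.
triflate: pKₐ(CF₃SO₃H (triflic acid)) ≈ -14
I⁻: pKₐ(HI) ≈ -10
chloride (Cl⁻): pKₐ(HCl) ≈ -7
NO₃⁻: pKₐ(HNO₃) ≈ -1.3
H₂PO₄⁻: pKₐ(H₃PO₄) ≈ 2.1

H₂PO₄⁻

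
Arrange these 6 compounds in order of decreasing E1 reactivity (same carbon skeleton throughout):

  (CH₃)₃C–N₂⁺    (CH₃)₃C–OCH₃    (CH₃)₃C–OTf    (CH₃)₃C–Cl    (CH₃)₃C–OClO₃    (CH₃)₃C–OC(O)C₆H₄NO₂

(CH₃)₃C–N₂⁺ > (CH₃)₃C–OTf > (CH₃)₃C–OClO₃ > (CH₃)₃C–Cl > (CH₃)₃C–OC(O)C₆H₄NO₂ > (CH₃)₃C–OCH₃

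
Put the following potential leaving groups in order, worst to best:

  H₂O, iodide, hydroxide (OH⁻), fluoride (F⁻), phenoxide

iodide: pKₐ(HI) ≈ -10 — large, highly polarisable; very weak base
H₂O: pKₐ(H₃O⁺) ≈ -1.7 — neutral; leaves from a protonated alcohol (R–OH₂⁺)
fluoride (F⁻): pKₐ(HF) ≈ 3.2
phenoxide: pKₐ(C₆H₅OH (phenol)) ≈ 10
hydroxide (OH⁻): pKₐ(H₂O) ≈ 15.7
Listed from poorest to best leaving group as asked.

hydroxide (OH⁻) < phenoxide < fluoride (F⁻) < H₂O < iodide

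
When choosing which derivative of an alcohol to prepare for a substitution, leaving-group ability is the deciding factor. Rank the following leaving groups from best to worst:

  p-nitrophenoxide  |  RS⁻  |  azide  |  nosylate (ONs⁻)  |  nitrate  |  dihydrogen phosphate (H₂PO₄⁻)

nosylate (ONs⁻) > nitrate > dihydrogen phosphate (H₂PO₄⁻) > azide > p-nitrophenoxide > RS⁻

nosylate (ONs⁻): pKₐ(p-O₂NC₆H₄SO₃H) ≈ -3.5 — p-nitro group further stabilises the sulfonate
nitrate: pKₐ(HNO₃) ≈ -1.3 — resonance-delocalised over three oxygens
dihydrogen phosphate (H₂PO₄⁻): pKₐ(H₃PO₄) ≈ 2.1
azide: pKₐ(HN₃) ≈ 4.7 — linear, resonance-stabilised
p-nitrophenoxide: pKₐ(p-nitrophenol) ≈ 7.2 — nitro group delocalises the charge; the classic chromogenic LG
RS⁻: pKₐ(RSH (a thiol)) ≈ 10.5 — moderately basic; rarely leaves without activation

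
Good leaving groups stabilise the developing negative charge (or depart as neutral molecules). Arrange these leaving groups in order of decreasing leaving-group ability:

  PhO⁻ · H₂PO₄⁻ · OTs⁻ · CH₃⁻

OTs⁻: pKₐ(p-CH₃C₆H₄SO₃H (TsOH)) ≈ -2.8 — resonance-delocalised arenesulfonate
H₂PO₄⁻: pKₐ(H₃PO₄) ≈ 2.1
PhO⁻: pKₐ(C₆H₅OH (phenol)) ≈ 10
CH₃⁻: pKₐ(CH₄) ≈ 48

OTs⁻ > H₂PO₄⁻ > PhO⁻ > CH₃⁻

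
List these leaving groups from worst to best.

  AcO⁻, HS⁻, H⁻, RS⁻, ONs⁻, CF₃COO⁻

A good leaving group is a weak base: the lower the pKₐ of its conjugate acid, the more readily it departs.
ONs⁻: pKₐ(p-O₂NC₆H₄SO₃H) ≈ -3.5
CF₃COO⁻: pKₐ(CF₃COOH) ≈ 0.2
AcO⁻: pKₐ(CH₃COOH) ≈ 4.8
HS⁻: pKₐ(H₂S) ≈ 7
RS⁻: pKₐ(RSH (a thiol)) ≈ 10.5
H⁻: pKₐ(H₂) ≈ 36
Reversing gives the worst-to-best order requested.

H⁻ < RS⁻ < HS⁻ < AcO⁻ < CF₃COO⁻ < ONs⁻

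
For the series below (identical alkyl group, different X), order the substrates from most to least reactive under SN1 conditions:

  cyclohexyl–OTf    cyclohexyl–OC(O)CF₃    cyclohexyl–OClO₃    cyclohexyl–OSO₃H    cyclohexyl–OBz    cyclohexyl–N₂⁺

cyclohexyl–N₂⁺ > cyclohexyl–OTf > cyclohexyl–OClO₃ > cyclohexyl–OSO₃H > cyclohexyl–OC(O)CF₃ > cyclohexyl–OBz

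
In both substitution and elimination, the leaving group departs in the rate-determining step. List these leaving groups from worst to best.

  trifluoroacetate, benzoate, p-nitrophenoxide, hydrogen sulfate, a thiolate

a thiolate < p-nitrophenoxide < benzoate < trifluoroacetate < hydrogen sulfate

The more stable X⁻ (or X) is on its own — i.e. the weaker a base it is — the better a leaving group it makes.
hydrogen sulfate: pKₐ(H₂SO₄) ≈ -3
trifluoroacetate: pKₐ(CF₃COOH) ≈ 0.2
benzoate: pKₐ(C₆H₅COOH) ≈ 4.2
p-nitrophenoxide: pKₐ(p-nitrophenol) ≈ 7.2
a thiolate: pKₐ(RSH (a thiol)) ≈ 10.5
Listed from poorest to best leaving group as asked.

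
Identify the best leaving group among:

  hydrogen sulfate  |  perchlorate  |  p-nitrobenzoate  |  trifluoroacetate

Rank by basicity of the departing species: weakest base leaves most easily.
perchlorate: pKₐ(HClO₄) ≈ -10
hydrogen sulfate: pKₐ(H₂SO₄) ≈ -3
trifluoroacetate: pKₐ(CF₃COOH) ≈ 0.2
p-nitrobenzoate: pKₐ(p-nitrobenzoic acid) ≈ 3.4

perchlorate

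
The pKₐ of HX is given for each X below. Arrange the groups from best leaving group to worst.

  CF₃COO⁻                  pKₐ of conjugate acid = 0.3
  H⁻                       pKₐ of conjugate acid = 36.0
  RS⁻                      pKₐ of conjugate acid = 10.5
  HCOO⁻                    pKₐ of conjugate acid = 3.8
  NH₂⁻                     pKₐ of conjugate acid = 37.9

Lower conjugate-acid pKₐ ⇒ weaker base ⇒ better leaving group.
Sorting by the given values: CF₃COO⁻ (0.3), HCOO⁻ (3.8), RS⁻ (10.5), H⁻ (36.0), NH₂⁻ (37.9).

CF₃COO⁻ > HCOO⁻ > RS⁻ > H⁻ > NH₂⁻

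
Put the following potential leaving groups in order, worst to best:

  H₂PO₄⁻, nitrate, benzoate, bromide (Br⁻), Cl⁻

bromide (Br⁻): pKₐ(HBr) ≈ -9
Cl⁻: pKₐ(HCl) ≈ -7
nitrate: pKₐ(HNO₃) ≈ -1.3
H₂PO₄⁻: pKₐ(H₃PO₄) ≈ 2.1
benzoate: pKₐ(C₆H₅COOH) ≈ 4.2
Listed from poorest to best leaving group as asked.

benzoate < H₂PO₄⁻ < nitrate < Cl⁻ < bromide (Br⁻)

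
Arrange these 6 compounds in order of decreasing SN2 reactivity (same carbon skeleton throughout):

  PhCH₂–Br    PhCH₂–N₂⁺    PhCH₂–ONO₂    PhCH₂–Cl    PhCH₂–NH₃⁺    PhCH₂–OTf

PhCH₂–N₂⁺ > PhCH₂–OTf > PhCH₂–Br > PhCH₂–Cl > PhCH₂–ONO₂ > PhCH₂–NH₃⁺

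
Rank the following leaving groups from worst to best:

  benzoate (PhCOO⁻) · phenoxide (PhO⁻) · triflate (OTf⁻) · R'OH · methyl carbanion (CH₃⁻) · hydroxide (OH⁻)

A good leaving group is a weak base: the lower the pKₐ of its conjugate acid, the more readily it departs.
triflate (OTf⁻): pKₐ(CF₃SO₃H (triflic acid)) ≈ -14
R'OH: pKₐ(R'OH₂⁺) ≈ -2.4
benzoate (PhCOO⁻): pKₐ(C₆H₅COOH) ≈ 4.2
phenoxide (PhO⁻): pKₐ(C₆H₅OH (phenol)) ≈ 10
hydroxide (OH⁻): pKₐ(H₂O) ≈ 15.7
methyl carbanion (CH₃⁻): pKₐ(CH₄) ≈ 48
The question asks for worst first, so the sequence is read in increasing leaving-group ability.

methyl carbanion (CH₃⁻) < hydroxide (OH⁻) < phenoxide (PhO⁻) < benzoate (PhCOO⁻) < R'OH < triflate (OTf⁻)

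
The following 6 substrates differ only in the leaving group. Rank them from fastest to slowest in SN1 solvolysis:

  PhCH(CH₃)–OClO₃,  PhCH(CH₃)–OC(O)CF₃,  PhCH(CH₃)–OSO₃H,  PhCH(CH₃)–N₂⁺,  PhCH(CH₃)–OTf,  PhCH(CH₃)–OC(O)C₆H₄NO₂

Same R in every case — rank the leaving groups.
Leaving-group ability tracks the stability of the departed species; conjugate-acid pKₐ is the usual yardstick (lower pKₐ → better LG).
PhCH(CH₃)–N₂⁺ loses N₂: no meaningful conjugate acid; N₂ departs as an exceptionally stable neutral molecule
PhCH(CH₃)–OTf loses OTf⁻: pKₐ(CF₃SO₃H (triflic acid)) ≈ -14
PhCH(CH₃)–OClO₃ loses ClO₄⁻: pKₐ(HClO₄) ≈ -10
PhCH(CH₃)–OSO₃H loses HSO₄⁻: pKₐ(H₂SO₄) ≈ -3
PhCH(CH₃)–OC(O)CF₃ loses CF₃COO⁻: pKₐ(CF₃COOH) ≈ 0.2
PhCH(CH₃)–OC(O)C₆H₄NO₂ loses p-O₂N–C₆H₄–COO⁻: pKₐ(p-nitrobenzoic acid) ≈ 3.4

PhCH(CH₃)–N₂⁺ > PhCH(CH₃)–OTf > PhCH(CH₃)–OClO₃ > PhCH(CH₃)–OSO₃H > PhCH(CH₃)–OC(O)CF₃ > PhCH(CH₃)–OC(O)C₆H₄NO₂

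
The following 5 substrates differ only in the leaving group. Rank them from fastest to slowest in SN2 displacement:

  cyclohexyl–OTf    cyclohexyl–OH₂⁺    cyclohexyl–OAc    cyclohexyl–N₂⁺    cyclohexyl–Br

cyclohexyl–N₂⁺ > cyclohexyl–OTf > cyclohexyl–Br > cyclohexyl–OH₂⁺ > cyclohexyl–OAc

The skeletons are identical, so relative rate is governed entirely by leaving-group ability.
The more stable X⁻ (or X) is on its own — i.e. the weaker a base it is — the better a leaving group it makes.
cyclohexyl–N₂⁺ loses N₂: no meaningful conjugate acid; N₂ departs as an exceptionally stable neutral molecule
cyclohexyl–OTf loses OTf⁻: pKₐ(CF₃SO₃H (triflic acid)) ≈ -14
cyclohexyl–Br loses Br⁻: pKₐ(HBr) ≈ -9
cyclohexyl–OH₂⁺ loses H₂O: pKₐ(H₃O⁺) ≈ -1.7
cyclohexyl–OAc loses AcO⁻: pKₐ(CH₃COOH) ≈ 4.8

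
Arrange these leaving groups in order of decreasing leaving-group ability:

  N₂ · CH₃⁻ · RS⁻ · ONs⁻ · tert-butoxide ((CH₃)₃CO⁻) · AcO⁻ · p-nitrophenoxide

N₂: no meaningful conjugate acid; N₂ departs as an exceptionally stable neutral molecule
ONs⁻: pKₐ(p-O₂NC₆H₄SO₃H) ≈ -3.5
AcO⁻: pKₐ(CH₃COOH) ≈ 4.8 — resonance-stabilised but still a weak base
p-nitrophenoxide: pKₐ(p-nitrophenol) ≈ 7.2 — nitro group delocalises the charge; the classic chromogenic LG
RS⁻: pKₐ(RSH (a thiol)) ≈ 10.5 — moderately basic; rarely leaves without activation
tert-butoxide ((CH₃)₃CO⁻): pKₐ(t-BuOH) ≈ 18 — bulky, strongly basic alkoxide
CH₃⁻: pKₐ(CH₄) ≈ 48 — unstabilised carbanion; the worst conceivable leaving group

N₂ > ONs⁻ > AcO⁻ > p-nitrophenoxide > RS⁻ > tert-butoxide ((CH₃)₃CO⁻) > CH₃⁻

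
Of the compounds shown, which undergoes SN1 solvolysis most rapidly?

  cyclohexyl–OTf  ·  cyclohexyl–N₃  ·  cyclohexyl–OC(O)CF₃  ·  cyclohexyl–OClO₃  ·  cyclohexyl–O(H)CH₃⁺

cyclohexyl–OTf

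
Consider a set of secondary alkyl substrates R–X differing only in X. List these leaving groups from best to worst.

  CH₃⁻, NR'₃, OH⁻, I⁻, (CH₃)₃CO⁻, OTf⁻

OTf⁻ > I⁻ > NR'₃ > OH⁻ > (CH₃)₃CO⁻ > CH₃⁻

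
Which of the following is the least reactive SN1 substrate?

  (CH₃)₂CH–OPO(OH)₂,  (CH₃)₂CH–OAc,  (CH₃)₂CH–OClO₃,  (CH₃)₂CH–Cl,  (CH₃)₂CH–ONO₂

(CH₃)₂CH–OAc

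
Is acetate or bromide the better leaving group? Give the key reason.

bromide

bromide is the better leaving group.
pKₐ(HBr) ≈ -9 versus pKₐ(CH₃COOH) ≈ 4.8: bromide is the much weaker base.
Weak base; good leaving group.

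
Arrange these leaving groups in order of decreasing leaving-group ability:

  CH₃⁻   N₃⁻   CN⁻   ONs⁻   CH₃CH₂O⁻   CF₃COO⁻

ONs⁻ > CF₃COO⁻ > N₃⁻ > CN⁻ > CH₃CH₂O⁻ > CH₃⁻

ONs⁻: pKₐ(p-O₂NC₆H₄SO₃H) ≈ -3.5
CF₃COO⁻: pKₐ(CF₃COOH) ≈ 0.2 — strongly electron-withdrawing CF₃ stabilises the carboxylate
N₃⁻: pKₐ(HN₃) ≈ 4.7 — linear, resonance-stabilised
CN⁻: pKₐ(HCN) ≈ 9.2 — sp carbon stabilises the charge somewhat, but still a poor LG
CH₃CH₂O⁻: pKₐ(CH₃CH₂OH) ≈ 16
CH₃⁻: pKₐ(CH₄) ≈ 48 — unstabilised carbanion; the worst conceivable leaving group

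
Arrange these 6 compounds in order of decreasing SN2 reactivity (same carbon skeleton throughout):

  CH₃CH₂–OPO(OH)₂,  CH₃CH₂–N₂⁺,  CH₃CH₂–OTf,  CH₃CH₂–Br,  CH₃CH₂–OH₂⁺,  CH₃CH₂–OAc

Same R in every case — rank the leaving groups.
A good leaving group is a weak base: the lower the pKₐ of its conjugate acid, the more readily it departs.
CH₃CH₂–N₂⁺ loses N₂: no meaningful conjugate acid; N₂ departs as an exceptionally stable neutral molecule
CH₃CH₂–OTf loses OTf⁻: pKₐ(CF₃SO₃H (triflic acid)) ≈ -14
CH₃CH₂–Br loses Br⁻: pKₐ(HBr) ≈ -9
CH₃CH₂–OH₂⁺ loses H₂O: pKₐ(H₃O⁺) ≈ -1.7
CH₃CH₂–OPO(OH)₂ loses H₂PO₄⁻: pKₐ(H₃PO₄) ≈ 2.1
CH₃CH₂–OAc loses AcO⁻: pKₐ(CH₃COOH) ≈ 4.8

CH₃CH₂–N₂⁺ > CH₃CH₂–OTf > CH₃CH₂–Br > CH₃CH₂–OH₂⁺ > CH₃CH₂–OPO(OH)₂ > CH₃CH₂–OAc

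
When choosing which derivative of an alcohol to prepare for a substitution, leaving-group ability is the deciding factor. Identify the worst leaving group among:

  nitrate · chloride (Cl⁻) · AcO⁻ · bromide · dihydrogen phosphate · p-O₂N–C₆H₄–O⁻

bromide: pKₐ(HBr) ≈ -9
chloride (Cl⁻): pKₐ(HCl) ≈ -7
nitrate: pKₐ(HNO₃) ≈ -1.3
dihydrogen phosphate: pKₐ(H₃PO₄) ≈ 2.1
AcO⁻: pKₐ(CH₃COOH) ≈ 4.8
p-O₂N–C₆H₄–O⁻: pKₐ(p-nitrophenol) ≈ 7.2

p-O₂N–C₆H₄–O⁻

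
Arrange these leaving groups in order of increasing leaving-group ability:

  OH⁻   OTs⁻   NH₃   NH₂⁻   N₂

NH₂⁻ < OH⁻ < NH₃ < OTs⁻ < N₂

The more stable X⁻ (or X) is on its own — i.e. the weaker a base it is — the better a leaving group it makes.
N₂: no meaningful conjugate acid; N₂ departs as an exceptionally stable neutral molecule
OTs⁻: pKₐ(p-CH₃C₆H₄SO₃H (TsOH)) ≈ -2.8 — resonance-delocalised arenesulfonate
NH₃: pKₐ(NH₄⁺) ≈ 9.2 — neutral but moderately basic; leaves from R–NH₃⁺
OH⁻: pKₐ(H₂O) ≈ 15.7 — strong base; essentially never leaves without prior activation
NH₂⁻: pKₐ(NH₃) ≈ 38
Reversing gives the worst-to-best order requested.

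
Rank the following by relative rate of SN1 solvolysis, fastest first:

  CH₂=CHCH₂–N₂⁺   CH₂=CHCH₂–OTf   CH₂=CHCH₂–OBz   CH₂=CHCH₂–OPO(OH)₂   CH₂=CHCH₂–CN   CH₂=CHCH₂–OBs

CH₂=CHCH₂–N₂⁺ > CH₂=CHCH₂–OTf > CH₂=CHCH₂–OBs > CH₂=CHCH₂–OPO(OH)₂ > CH₂=CHCH₂–OBz > CH₂=CHCH₂–CN

Same R in every case — rank the leaving groups.
Rank by basicity of the departing species: weakest base leaves most easily.
CH₂=CHCH₂–N₂⁺ loses N₂: no meaningful conjugate acid; N₂ departs as an exceptionally stable neutral molecule
CH₂=CHCH₂–OTf loses OTf⁻: pKₐ(CF₃SO₃H (triflic acid)) ≈ -14
CH₂=CHCH₂–OBs loses OBs⁻: pKₐ(p-BrC₆H₄SO₃H) ≈ -2.8
CH₂=CHCH₂–OPO(OH)₂ loses H₂PO₄⁻: pKₐ(H₃PO₄) ≈ 2.1
CH₂=CHCH₂–OBz loses PhCOO⁻: pKₐ(C₆H₅COOH) ≈ 4.2
CH₂=CHCH₂–CN loses CN⁻: pKₐ(HCN) ≈ 9.2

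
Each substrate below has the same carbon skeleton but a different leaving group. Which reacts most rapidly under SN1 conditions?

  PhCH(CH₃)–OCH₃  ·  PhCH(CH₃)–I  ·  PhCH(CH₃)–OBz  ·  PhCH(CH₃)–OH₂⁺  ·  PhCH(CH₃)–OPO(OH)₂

PhCH(CH₃)–I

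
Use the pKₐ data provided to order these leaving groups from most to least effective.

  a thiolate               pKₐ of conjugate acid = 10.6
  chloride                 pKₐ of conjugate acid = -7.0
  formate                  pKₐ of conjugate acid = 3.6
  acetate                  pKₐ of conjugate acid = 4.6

chloride > formate > acetate > a thiolate

Lower conjugate-acid pKₐ ⇒ weaker base ⇒ better leaving group.
Sorting by the given values: chloride (-7.0), formate (3.6), acetate (4.6), a thiolate (10.6).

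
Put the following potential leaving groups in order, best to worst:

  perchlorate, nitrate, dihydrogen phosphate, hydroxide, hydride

perchlorate > nitrate > dihydrogen phosphate > hydroxide > hydride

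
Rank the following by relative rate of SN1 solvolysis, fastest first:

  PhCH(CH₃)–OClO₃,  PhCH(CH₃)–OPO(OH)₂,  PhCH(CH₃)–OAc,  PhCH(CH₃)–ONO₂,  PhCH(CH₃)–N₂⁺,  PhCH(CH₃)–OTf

PhCH(CH₃)–N₂⁺ > PhCH(CH₃)–OTf > PhCH(CH₃)–OClO₃ > PhCH(CH₃)–ONO₂ > PhCH(CH₃)–OPO(OH)₂ > PhCH(CH₃)–OAc

Same R in every case — rank the leaving groups.
Rank by basicity of the departing species: weakest base leaves most easily.
PhCH(CH₃)–N₂⁺ loses N₂: no meaningful conjugate acid; N₂ departs as an exceptionally stable neutral molecule
PhCH(CH₃)–OTf loses OTf⁻: pKₐ(CF₃SO₃H (triflic acid)) ≈ -14
PhCH(CH₃)–OClO₃ loses ClO₄⁻: pKₐ(HClO₄) ≈ -10
PhCH(CH₃)–ONO₂ loses NO₃⁻: pKₐ(HNO₃) ≈ -1.3
PhCH(CH₃)–OPO(OH)₂ loses H₂PO₄⁻: pKₐ(H₃PO₄) ≈ 2.1
PhCH(CH₃)–OAc loses AcO⁻: pKₐ(CH₃COOH) ≈ 4.8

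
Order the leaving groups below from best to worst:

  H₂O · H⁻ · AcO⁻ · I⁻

I⁻: pKₐ(HI) ≈ -10 — large, highly polarisable; very weak base
H₂O: pKₐ(H₃O⁺) ≈ -1.7 — neutral; leaves from a protonated alcohol (R–OH₂⁺)
AcO⁻: pKₐ(CH₃COOH) ≈ 4.8
H⁻: pKₐ(H₂) ≈ 36 — extremely strong base; leaves only in special hydride-transfer contexts

I⁻ > H₂O > AcO⁻ > H⁻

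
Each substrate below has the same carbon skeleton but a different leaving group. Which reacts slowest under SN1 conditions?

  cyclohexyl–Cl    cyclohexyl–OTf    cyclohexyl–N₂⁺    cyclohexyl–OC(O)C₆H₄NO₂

cyclohexyl–OC(O)C₆H₄NO₂

With the same alkyl group throughout, only the leaving group differentiates the rates.
Rank by basicity of the departing species: weakest base leaves most easily.
cyclohexyl–N₂⁺ loses N₂: no meaningful conjugate acid; N₂ departs as an exceptionally stable neutral molecule
cyclohexyl–OTf loses OTf⁻: pKₐ(CF₃SO₃H (triflic acid)) ≈ -14
cyclohexyl–Cl loses Cl⁻: pKₐ(HCl) ≈ -7
cyclohexyl–OC(O)C₆H₄NO₂ loses p-O₂N–C₆H₄–COO⁻: pKₐ(p-nitrobenzoic acid) ≈ 3.4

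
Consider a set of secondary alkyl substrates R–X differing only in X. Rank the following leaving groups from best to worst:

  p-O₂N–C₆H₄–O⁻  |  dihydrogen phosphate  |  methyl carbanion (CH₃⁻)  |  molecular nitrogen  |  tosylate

molecular nitrogen > tosylate > dihydrogen phosphate > p-O₂N–C₆H₄–O⁻ > methyl carbanion (CH₃⁻)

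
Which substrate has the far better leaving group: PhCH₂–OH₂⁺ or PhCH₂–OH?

From PhCH₂–OH the departing group would be OH⁻ (pKₐ(H₂O) ≈ 15.7). Strong base; essentially never leaves without prior activation.
From PhCH₂–OH₂⁺ the leaving group is H₂O (pKₐ(H₃O⁺) ≈ -1.7). Neutral; leaves from a protonated alcohol (R–OH₂⁺).
(In practice PhCH₂–OH₂⁺ is made from PhCH₂–OH by protonation with strong acid, converting the leaving group from hydroxide to neutral water.)

PhCH₂–OH₂⁺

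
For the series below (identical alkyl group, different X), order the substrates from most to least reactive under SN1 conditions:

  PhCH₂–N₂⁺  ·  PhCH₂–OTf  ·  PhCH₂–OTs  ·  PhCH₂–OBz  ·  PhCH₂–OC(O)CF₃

PhCH₂–N₂⁺ > PhCH₂–OTf > PhCH₂–OTs > PhCH₂–OC(O)CF₃ > PhCH₂–OBz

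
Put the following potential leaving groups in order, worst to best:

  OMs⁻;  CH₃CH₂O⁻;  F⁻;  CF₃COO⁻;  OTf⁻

CH₃CH₂O⁻ < F⁻ < CF₃COO⁻ < OMs⁻ < OTf⁻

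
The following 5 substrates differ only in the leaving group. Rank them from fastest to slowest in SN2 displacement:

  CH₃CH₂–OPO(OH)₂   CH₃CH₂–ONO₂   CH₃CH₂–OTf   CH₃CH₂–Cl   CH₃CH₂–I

Same R in every case — rank the leaving groups.
A good leaving group is a weak base: the lower the pKₐ of its conjugate acid, the more readily it departs.
CH₃CH₂–OTf loses OTf⁻: pKₐ(CF₃SO₃H (triflic acid)) ≈ -14
CH₃CH₂–I loses I⁻: pKₐ(HI) ≈ -10
CH₃CH₂–Cl loses Cl⁻: pKₐ(HCl) ≈ -7
CH₃CH₂–ONO₂ loses NO₃⁻: pKₐ(HNO₃) ≈ -1.3
CH₃CH₂–OPO(OH)₂ loses H₂PO₄⁻: pKₐ(H₃PO₄) ≈ 2.1

CH₃CH₂–OTf > CH₃CH₂–I > CH₃CH₂–Cl > CH₃CH₂–ONO₂ > CH₃CH₂–OPO(OH)₂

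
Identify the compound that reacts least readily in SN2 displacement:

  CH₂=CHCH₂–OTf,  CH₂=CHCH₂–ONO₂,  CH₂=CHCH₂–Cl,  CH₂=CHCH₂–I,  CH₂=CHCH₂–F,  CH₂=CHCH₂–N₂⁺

CH₂=CHCH₂–F

Same R in every case — rank the leaving groups.
The more stable X⁻ (or X) is on its own — i.e. the weaker a base it is — the better a leaving group it makes.
CH₂=CHCH₂–N₂⁺ loses N₂: no meaningful conjugate acid; N₂ departs as an exceptionally stable neutral molecule
CH₂=CHCH₂–OTf loses OTf⁻: pKₐ(CF₃SO₃H (triflic acid)) ≈ -14
CH₂=CHCH₂–I loses I⁻: pKₐ(HI) ≈ -10
CH₂=CHCH₂–Cl loses Cl⁻: pKₐ(HCl) ≈ -7
CH₂=CHCH₂–ONO₂ loses NO₃⁻: pKₐ(HNO₃) ≈ -1.3
CH₂=CHCH₂–F loses F⁻: pKₐ(HF) ≈ 3.2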